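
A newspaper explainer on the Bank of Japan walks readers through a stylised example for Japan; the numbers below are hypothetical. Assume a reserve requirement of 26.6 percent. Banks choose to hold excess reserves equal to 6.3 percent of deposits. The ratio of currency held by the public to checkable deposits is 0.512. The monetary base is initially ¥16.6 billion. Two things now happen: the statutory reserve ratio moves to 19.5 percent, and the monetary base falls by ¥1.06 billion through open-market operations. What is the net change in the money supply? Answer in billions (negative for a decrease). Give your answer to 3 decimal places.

¥0.670 billion

Before: m₁ = (1 + 0.512) / (0.266 + 0.063 + 0.512) ≈ 1.797860, MB₁ = 16.6, so M₁ = 1.797860 × 16.6 ≈ 29.8445 billion.
After: m₂ = (1 + 0.512) / (0.195 + 0.063 + 0.512) ≈ 1.963636, MB₂ = 16.6 − 1.06 = 15.54, so M₂ = 1.963636 × 15.54 ≈ 30.5149 billion.
ΔM = M₂ − M₁ = 30.5149 − 29.8445 = 0.6704 billion.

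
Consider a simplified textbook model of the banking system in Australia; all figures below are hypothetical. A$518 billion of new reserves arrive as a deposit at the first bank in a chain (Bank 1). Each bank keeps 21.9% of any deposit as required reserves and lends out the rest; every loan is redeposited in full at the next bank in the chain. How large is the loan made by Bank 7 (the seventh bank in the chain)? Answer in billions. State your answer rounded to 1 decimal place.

Each bank lends a fraction (1 − rr) = 0.7810 of the deposit it receives, so Bank 7 receives 518·0.7810^6 and lends 518·0.7810^7 ≈ 91.8094 billion.

A$91.8 billion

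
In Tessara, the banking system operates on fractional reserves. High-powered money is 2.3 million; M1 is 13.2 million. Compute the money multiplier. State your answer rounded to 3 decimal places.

The money multiplier is m = M / MB = 13.2 / 2.3 ≈ 5.73913.

5.739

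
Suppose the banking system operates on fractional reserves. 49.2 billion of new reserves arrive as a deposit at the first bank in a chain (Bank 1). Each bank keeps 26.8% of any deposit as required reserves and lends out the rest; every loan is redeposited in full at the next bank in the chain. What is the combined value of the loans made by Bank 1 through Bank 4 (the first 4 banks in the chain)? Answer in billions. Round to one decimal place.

95.8 billion

Bank i lends (1 − rr)^i of the original deposit: Bank 1 lends 49.2·0.7320 = 36.0144, Bank 2 lends 49.2·0.7320² ≈ 26.3625, and so on.
Summing a geometric series: total = 49.2·[0.7320·(1 − 0.7320^4) / (1 − 0.7320)] ≈ 95.8000 billion.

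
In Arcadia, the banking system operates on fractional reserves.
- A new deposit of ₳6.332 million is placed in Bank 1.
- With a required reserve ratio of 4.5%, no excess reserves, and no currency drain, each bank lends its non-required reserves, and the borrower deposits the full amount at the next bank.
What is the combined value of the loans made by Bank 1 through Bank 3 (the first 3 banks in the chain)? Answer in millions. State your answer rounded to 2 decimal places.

Bank i lends (1 − rr)^i of the original deposit: Bank 1 lends 6.332·0.9550 ≈ 6.0471, Bank 2 lends 6.332·0.9550² ≈ 5.7749, and so on.
Summing a geometric series: total = 6.332·[0.9550·(1 − 0.9550^3) / (1 − 0.9550)] ≈ 17.3371 million.

₳17.34 million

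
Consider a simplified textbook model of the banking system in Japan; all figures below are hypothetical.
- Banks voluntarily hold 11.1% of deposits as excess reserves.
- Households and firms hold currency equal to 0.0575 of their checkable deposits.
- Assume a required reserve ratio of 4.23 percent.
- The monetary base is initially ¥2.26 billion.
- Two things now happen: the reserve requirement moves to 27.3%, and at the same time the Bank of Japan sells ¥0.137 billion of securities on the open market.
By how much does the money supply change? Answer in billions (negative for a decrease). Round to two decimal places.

Before: m₁ = (1 + 0.0575) / (0.0423 + 0.111 + 0.0575) ≈ 5.0166, MB₁ = 2.26, so M₁ = 5.0166 × 2.26 ≈ 11.3375 billion.
After: m₂ = (1 + 0.0575) / (0.273 + 0.111 + 0.0575) ≈ 2.3952, MB₂ = 2.26 − 0.137 = 2.123, so M₂ = 2.3952 × 2.123 ≈ 5.085 billion.
ΔM = M₂ − M₁ = 5.085 − 11.3375 = -6.2525 billion.

-6.25 billion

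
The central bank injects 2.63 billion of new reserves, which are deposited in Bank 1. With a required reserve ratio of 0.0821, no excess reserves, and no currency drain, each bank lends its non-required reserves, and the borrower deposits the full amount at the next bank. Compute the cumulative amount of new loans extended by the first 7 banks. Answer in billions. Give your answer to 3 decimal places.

13.261 billion

Bank i lends (1 − rr)^i of the original deposit: Bank 1 lends 2.63·0.9179 ≈ 2.4141, Bank 2 lends 2.63·0.9179² ≈ 2.2159, and so on.
Summing a geometric series: total = 2.63·[0.9179·(1 − 0.9179^7) / (1 − 0.9179)] ≈ 13.2614 billion.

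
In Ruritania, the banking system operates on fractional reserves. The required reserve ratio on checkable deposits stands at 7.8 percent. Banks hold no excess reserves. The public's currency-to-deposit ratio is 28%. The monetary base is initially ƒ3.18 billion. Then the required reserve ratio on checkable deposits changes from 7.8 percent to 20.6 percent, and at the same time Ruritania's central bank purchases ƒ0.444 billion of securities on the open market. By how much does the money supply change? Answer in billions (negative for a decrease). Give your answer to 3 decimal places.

Before: m₁ = (1 + 0.28) / (0.078 + 0.28) ≈ 3.57542, MB₁ = 3.18, so M₁ = 3.57542 × 3.18 ≈ 11.3698 billion.
After: m₂ = (1 + 0.28) / (0.206 + 0.28) ≈ 2.63374, MB₂ = 3.18 + 0.444 = 3.624, so M₂ = 2.63374 × 3.624 ≈ 9.5447 billion.
ΔM = M₂ − M₁ = 9.5447 − 11.3698 = -1.8251 billion.

-1.825 billion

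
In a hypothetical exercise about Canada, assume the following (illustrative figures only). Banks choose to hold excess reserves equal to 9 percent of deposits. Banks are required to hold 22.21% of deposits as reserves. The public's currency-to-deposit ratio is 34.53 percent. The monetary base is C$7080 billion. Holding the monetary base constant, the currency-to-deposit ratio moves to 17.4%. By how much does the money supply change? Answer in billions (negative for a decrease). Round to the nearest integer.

Initially m₁ = (1 + 0.3453) / (0.2221 + 0.09 + 0.3453) ≈ 2.04639, so M₁ = 2.04639 × 7080 = 14488.4412 billion.
After the change m₂ = (1 + 0.174) / (0.2221 + 0.09 + 0.174) ≈ 2.41514, so M₂ = 2.41514 × 7080 = 17099.1912 billion.
ΔM = M₂ − M₁ = 17099.1912 − 14488.4412 = 2610.75 billion.

C$2611 billion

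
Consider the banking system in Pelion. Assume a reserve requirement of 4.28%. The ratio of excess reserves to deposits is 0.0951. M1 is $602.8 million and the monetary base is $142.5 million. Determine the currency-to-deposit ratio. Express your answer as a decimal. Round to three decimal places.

0.129

Using m = M/MB = 602.8/142.5 ≈ 4.230175. From m = (1 + c)/(c + rr + e), rearranging gives 1 + c = m·(c + rr + e), so c·(1 − m) = m·(rr + e) − 1.
Hence c = [m·(rr + e) − 1]/(1 − m) = [4.230175 × (0.0428 + 0.0951) − 1] / (1 − 4.230175) ≈ 0.128990.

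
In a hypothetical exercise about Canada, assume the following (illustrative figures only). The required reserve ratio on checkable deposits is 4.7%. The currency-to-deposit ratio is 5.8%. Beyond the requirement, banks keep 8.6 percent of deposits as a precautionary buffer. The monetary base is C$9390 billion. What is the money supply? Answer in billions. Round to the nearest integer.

The money multiplier is m = (1 + c) / (rr + e + c) = (1 + 0.058) / (0.047 + 0.086 + 0.058) ≈ 5.53927.
So M = m × MB = 5.53927 × 9390 = 52013.7453 billion.

C$52014 billion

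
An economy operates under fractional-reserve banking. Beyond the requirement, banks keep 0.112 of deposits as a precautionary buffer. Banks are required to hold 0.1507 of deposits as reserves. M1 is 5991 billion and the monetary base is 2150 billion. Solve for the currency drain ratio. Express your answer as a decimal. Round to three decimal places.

Using m = M/MB = 5991/2150 ≈ 2.786512. From m = (1 + c)/(c + rr + e), rearranging gives 1 + c = m·(c + rr + e), so c·(1 − m) = m·(rr + e) − 1.
Hence c = [m·(rr + e) − 1]/(1 − m) = [2.786512 × (0.1507 + 0.112) − 1] / (1 − 2.786512) ≈ 0.150004.

0.150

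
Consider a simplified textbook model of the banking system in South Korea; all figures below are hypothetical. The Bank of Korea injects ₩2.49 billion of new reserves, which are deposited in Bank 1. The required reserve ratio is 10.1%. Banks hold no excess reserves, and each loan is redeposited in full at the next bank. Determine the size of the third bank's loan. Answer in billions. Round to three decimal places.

₩1.809 billion

Each bank lends a fraction (1 − rr) = 0.8990 of the deposit it receives, so Bank 3 receives 2.49·0.8990^2 and lends 2.49·0.8990^3 ≈ 1.8092 billion.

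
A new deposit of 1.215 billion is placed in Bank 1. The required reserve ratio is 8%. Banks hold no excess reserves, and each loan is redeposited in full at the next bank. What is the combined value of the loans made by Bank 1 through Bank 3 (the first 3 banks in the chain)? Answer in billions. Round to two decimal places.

3.09 billion

Bank i lends (1 − rr)^i of the original deposit: Bank 1 lends 1.215·0.9200 = 1.1178, Bank 2 lends 1.215·0.9200² ≈ 1.0284, and so on.
Summing a geometric series: total = 1.215·[0.9200·(1 − 0.9200^3) / (1 − 0.9200)] ≈ 3.0923 billion.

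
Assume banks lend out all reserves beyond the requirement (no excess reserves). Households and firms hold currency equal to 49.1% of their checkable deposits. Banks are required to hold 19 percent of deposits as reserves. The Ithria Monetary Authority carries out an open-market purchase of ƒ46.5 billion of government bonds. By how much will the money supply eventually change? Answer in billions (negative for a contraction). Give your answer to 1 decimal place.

ƒ101.8 billion

The money multiplier is m = (1 + c) / (rr + c) = (1 + 0.491) / (0.19 + 0.491) ≈ 2.1894.
The purchase adds 46.5 billion of base, so ΔM = m × ΔMB = 2.1894 × (+46.5) = 101.8071 billion.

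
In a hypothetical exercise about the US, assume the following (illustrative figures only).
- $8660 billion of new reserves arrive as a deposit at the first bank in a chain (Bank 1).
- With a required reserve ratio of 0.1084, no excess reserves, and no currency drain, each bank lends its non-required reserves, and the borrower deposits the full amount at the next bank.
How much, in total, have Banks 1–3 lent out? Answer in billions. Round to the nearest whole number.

$20744 billion

Bank i lends (1 − rr)^i of the original deposit: Bank 1 lends 8660·0.8916 = 7721.2560, Bank 2 lends 8660·0.8916² ≈ 6884.2718, and so on.
Summing a geometric series: total = 8660·[0.8916·(1 − 0.8916^3) / (1 − 0.8916)] ≈ 20743.5446 billion.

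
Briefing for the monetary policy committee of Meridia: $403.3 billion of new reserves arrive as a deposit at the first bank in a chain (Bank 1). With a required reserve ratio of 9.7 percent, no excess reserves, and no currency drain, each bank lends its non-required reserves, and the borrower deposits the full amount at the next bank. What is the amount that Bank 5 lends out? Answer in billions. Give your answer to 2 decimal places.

$242.14 billion

Each bank lends a fraction (1 − rr) = 0.9030 of the deposit it receives, so Bank 5 receives 403.3·0.9030^4 and lends 403.3·0.9030^5 ≈ 242.1402 billion.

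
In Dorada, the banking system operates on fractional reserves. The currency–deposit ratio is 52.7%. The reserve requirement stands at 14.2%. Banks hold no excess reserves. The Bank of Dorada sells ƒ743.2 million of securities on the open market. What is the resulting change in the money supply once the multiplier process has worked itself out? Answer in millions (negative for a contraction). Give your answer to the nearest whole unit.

-1696 million

The money multiplier is m = (1 + c) / (rr + c) = (1 + 0.527) / (0.142 + 0.527) ≈ 2.2825.
The sale removes 743.2 million of base, so ΔM = m × ΔMB = 2.2825 × (−743.2) = -1696.354 million.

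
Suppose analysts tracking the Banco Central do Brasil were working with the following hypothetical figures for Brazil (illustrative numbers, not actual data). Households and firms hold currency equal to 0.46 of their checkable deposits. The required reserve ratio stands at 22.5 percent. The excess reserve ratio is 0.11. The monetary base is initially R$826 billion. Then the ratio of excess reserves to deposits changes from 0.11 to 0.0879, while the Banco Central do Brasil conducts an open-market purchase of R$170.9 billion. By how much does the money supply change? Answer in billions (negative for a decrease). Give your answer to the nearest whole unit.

R$366 billion

Before: m₁ = (1 + 0.46) / (0.225 + 0.11 + 0.46) ≈ 1.8365, MB₁ = 826, so M₁ = 1.8365 × 826 = 1516.949 billion.
After: m₂ = (1 + 0.46) / (0.225 + 0.0879 + 0.46) ≈ 1.8890, MB₂ = 826 + 170.9 = 996.9, so M₂ = 1.8890 × 996.9 = 1883.1441 billion.
ΔM = M₂ − M₁ = 1883.1441 − 1516.949 = 366.1951 billion.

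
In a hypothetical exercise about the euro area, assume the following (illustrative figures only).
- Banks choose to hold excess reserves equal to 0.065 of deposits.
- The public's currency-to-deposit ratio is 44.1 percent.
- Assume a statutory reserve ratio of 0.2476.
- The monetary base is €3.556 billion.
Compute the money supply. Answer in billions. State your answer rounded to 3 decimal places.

The money multiplier is m = (1 + c) / (rr + e + c) = (1 + 0.441) / (0.2476 + 0.065 + 0.441) ≈ 1.91215.
So M = m × MB = 1.91215 × 3.556 ≈ 6.7996 billion.

€6.800 billion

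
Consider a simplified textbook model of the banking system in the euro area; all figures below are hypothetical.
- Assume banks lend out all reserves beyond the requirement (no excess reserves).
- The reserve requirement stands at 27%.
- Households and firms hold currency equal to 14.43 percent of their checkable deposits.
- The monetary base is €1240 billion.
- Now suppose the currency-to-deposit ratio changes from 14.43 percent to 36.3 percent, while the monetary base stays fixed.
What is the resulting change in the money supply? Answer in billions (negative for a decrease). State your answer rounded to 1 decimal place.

-754.9 billion

Initially m₁ = (1 + 0.1443) / (0.27 + 0.1443) ≈ 2.762008, so M₁ = 2.762008 × 1240 ≈ 3424.8899 billion.
After the change m₂ = (1 + 0.363) / (0.27 + 0.363) ≈ 2.153239, so M₂ = 2.153239 × 1240 ≈ 2670.0164 billion.
ΔM = M₂ − M₁ = 2670.0164 − 3424.8899 = -754.8735 billion.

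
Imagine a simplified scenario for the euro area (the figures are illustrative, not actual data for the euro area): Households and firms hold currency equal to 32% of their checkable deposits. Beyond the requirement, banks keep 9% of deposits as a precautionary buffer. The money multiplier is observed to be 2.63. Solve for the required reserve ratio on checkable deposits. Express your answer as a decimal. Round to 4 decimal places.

Using m = 2.63. Since m = (1 + c)/(c + rr + e), the denominator satisfies c + rr + e = (1 + c)/m = (1 + 0.32) / 2.63 ≈ 0.501901.
With c = 0.32 and e = 0.09, the required reserve ratio on checkable deposits is 0.501901 − 0.32 − 0.09 = 0.091901.

0.0919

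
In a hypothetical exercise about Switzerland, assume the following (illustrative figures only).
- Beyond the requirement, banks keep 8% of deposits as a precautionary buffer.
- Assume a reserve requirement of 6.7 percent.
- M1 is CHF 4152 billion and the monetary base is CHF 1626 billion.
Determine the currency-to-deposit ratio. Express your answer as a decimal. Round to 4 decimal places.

Using m = M/MB = 4152/1626 ≈ 2.553506. From m = (1 + c)/(c + rr + e), rearranging gives 1 + c = m·(c + rr + e), so c·(1 − m) = m·(rr + e) − 1.
Hence c = [m·(rr + e) − 1]/(1 − m) = [2.553506 × (0.067 + 0.08) − 1] / (1 − 2.553506) ≈ 0.402081.

0.4021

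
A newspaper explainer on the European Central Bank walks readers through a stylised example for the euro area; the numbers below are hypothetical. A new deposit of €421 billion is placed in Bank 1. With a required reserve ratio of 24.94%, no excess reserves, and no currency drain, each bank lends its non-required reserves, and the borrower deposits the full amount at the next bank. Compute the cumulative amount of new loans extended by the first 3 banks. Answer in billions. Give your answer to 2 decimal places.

Bank i lends (1 − rr)^i of the original deposit: Bank 1 lends 421·0.7506 = 316.0026, Bank 2 lends 421·0.7506² ≈ 237.1916, and so on.
Summing a geometric series: total = 421·[0.7506·(1 − 0.7506^3) / (1 − 0.7506)] ≈ 731.2301 billion.

€731.23 billion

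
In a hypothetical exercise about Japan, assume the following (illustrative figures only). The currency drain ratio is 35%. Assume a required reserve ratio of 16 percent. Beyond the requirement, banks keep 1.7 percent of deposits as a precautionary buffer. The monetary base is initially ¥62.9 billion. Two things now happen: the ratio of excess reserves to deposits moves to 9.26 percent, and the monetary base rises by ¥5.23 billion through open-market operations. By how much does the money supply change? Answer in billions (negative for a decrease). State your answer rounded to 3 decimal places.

-8.498 billion

Before: m₁ = (1 + 0.35) / (0.16 + 0.017 + 0.35) ≈ 2.561670, MB₁ = 62.9, so M₁ = 2.561670 × 62.9 ≈ 161.129 billion.
After: m₂ = (1 + 0.35) / (0.16 + 0.0926 + 0.35) ≈ 2.240292, MB₂ = 62.9 + 5.23 = 68.13, so M₂ = 2.240292 × 68.13 ≈ 152.6311 billion.
ΔM = M₂ − M₁ = 152.6311 − 161.129 = -8.4979 billion.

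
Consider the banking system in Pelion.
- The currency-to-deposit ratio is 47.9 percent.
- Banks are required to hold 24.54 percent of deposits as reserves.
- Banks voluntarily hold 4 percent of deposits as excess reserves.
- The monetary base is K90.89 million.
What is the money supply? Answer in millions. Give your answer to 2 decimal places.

K175.86 million

The money multiplier is m = (1 + c) / (rr + e + c) = (1 + 0.479) / (0.2454 + 0.04 + 0.479) ≈ 1.93485.
So M = m × MB = 1.93485 × 90.89 ≈ 175.8585 million.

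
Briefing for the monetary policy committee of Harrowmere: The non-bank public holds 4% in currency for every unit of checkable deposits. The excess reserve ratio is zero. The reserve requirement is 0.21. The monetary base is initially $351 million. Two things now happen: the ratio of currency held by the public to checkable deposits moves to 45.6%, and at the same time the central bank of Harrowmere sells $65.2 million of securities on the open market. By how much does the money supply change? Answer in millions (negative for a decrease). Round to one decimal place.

Before: m₁ = (1 + 0.04) / (0.21 + 0.04) = 4.16, MB₁ = 351, so M₁ = 4.16 × 351 = 1460.16 million.
After: m₂ = (1 + 0.456) / (0.21 + 0.456) ≈ 2.18619, MB₂ = 351 − 65.2 = 285.8, so M₂ = 2.18619 × 285.8 ≈ 624.8131 million.
ΔM = M₂ − M₁ = 624.8131 − 1460.16 = -835.3469 million.

-835.3 million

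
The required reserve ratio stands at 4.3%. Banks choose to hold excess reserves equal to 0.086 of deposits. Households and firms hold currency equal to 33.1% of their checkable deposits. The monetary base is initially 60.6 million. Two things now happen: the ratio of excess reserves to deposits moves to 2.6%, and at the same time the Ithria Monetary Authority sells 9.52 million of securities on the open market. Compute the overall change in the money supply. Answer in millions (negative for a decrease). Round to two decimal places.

Before: m₁ = (1 + 0.331) / (0.043 + 0.086 + 0.331) ≈ 2.89348, MB₁ = 60.6, so M₁ = 2.89348 × 60.6 ≈ 175.3449 million.
After: m₂ = (1 + 0.331) / (0.043 + 0.026 + 0.331) = 3.32750, MB₂ = 60.6 − 9.52 = 51.08, so M₂ = 3.32750 × 51.08 = 169.9687 million.
ΔM = M₂ − M₁ = 169.9687 − 175.3449 = -5.3762 million.

-5.38 million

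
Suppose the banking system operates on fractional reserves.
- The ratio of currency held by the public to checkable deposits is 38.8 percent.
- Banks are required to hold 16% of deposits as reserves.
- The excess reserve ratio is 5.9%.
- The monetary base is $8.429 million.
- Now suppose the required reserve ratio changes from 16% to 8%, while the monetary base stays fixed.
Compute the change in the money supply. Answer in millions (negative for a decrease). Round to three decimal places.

$2.926 million

Initially m₁ = (1 + 0.388) / (0.16 + 0.059 + 0.388) ≈ 2.28666, so M₁ = 2.28666 × 8.429 ≈ 19.2743 million.
After the change m₂ = (1 + 0.388) / (0.08 + 0.059 + 0.388) ≈ 2.63378, so M₂ = 2.63378 × 8.429 ≈ 22.2001 million.
ΔM = M₂ − M₁ = 22.2001 − 19.2743 = 2.9258 million.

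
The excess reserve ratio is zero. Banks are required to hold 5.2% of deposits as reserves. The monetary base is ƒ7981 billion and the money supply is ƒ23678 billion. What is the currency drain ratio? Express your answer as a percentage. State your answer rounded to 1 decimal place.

43.0%

Using m = M/MB = 23678/7981 ≈ 2.966796. From m = (1 + c)/(c + rr + e), rearranging gives 1 + c = m·(c + rr + e), so c·(1 − m) = m·(rr + e) − 1.
Hence c = [m·(rr + e) − 1]/(1 − m) = [2.966796 × (0.052 + 0) − 1] / (1 − 2.966796) ≈ 0.430002.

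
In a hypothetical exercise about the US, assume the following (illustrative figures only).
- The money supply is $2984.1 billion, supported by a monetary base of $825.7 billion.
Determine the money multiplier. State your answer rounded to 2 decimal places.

The money multiplier is m = M / MB = 2984.1 / 825.7 ≈ 3.61402.

3.61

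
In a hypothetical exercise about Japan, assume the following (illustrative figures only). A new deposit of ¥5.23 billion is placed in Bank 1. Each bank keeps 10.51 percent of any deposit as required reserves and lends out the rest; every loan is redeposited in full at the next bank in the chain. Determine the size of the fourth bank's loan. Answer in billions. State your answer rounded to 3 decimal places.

Each bank lends a fraction (1 − rr) = 0.8949 of the deposit it receives, so Bank 4 receives 5.23·0.8949^3 and lends 5.23·0.8949^4 ≈ 3.3543 billion.

¥3.354 billion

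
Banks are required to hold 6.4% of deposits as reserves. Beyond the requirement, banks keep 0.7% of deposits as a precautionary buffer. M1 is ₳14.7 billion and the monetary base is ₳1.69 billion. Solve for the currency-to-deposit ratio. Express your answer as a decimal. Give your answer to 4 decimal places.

0.0497

Using m = M/MB = 14.7/1.69 ≈ 8.698225. From m = (1 + c)/(c + rr + e), rearranging gives 1 + c = m·(c + rr + e), so c·(1 − m) = m·(rr + e) − 1.
Hence c = [m·(rr + e) − 1]/(1 − m) = [8.698225 × (0.064 + 0.007) − 1] / (1 − 8.698225) ≈ 0.049677.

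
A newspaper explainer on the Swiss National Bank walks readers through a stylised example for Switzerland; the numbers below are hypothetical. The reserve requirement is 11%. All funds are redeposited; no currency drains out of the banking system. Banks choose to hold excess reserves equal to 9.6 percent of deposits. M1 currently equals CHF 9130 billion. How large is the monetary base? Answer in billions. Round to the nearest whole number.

CHF 1881 billion

The money multiplier is m = 1 / (rr + e) = 1 / (0.11 + 0.096) ≈ 4.85437.
MB = M / m = 9130 / 4.85437 ≈ 1880.7796 billion.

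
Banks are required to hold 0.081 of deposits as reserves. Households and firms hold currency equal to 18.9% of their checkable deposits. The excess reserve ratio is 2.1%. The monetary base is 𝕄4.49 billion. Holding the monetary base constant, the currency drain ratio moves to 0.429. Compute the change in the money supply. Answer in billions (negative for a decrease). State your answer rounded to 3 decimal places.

Initially m₁ = (1 + 0.189) / (0.081 + 0.021 + 0.189) ≈ 4.08591, so M₁ = 4.08591 × 4.49 ≈ 18.3457 billion.
After the change m₂ = (1 + 0.429) / (0.081 + 0.021 + 0.429) ≈ 2.69115, so M₂ = 2.69115 × 4.49 ≈ 12.0833 billion.
ΔM = M₂ − M₁ = 12.0833 − 18.3457 = -6.2624 billion.

-6.262 billion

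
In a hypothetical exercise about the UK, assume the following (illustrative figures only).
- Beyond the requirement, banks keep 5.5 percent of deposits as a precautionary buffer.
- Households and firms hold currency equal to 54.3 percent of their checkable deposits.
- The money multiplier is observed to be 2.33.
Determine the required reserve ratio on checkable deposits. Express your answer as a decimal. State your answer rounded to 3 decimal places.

0.064

Using m = 2.33. Since m = (1 + c)/(c + rr + e), the denominator satisfies c + rr + e = (1 + c)/m = (1 + 0.543) / 2.33 ≈ 0.662232.
With c = 0.543 and e = 0.055, the required reserve ratio on checkable deposits is 0.662232 − 0.543 − 0.055 = 0.064232.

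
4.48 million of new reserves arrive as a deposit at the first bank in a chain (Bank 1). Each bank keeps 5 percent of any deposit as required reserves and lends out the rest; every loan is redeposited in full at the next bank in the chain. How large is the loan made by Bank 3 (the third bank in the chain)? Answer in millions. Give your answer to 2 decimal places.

3.84 million

Each bank lends a fraction (1 − rr) = 0.9500 of the deposit it receives, so Bank 3 receives 4.48·0.9500^2 and lends 4.48·0.9500^3 ≈ 3.8410 million.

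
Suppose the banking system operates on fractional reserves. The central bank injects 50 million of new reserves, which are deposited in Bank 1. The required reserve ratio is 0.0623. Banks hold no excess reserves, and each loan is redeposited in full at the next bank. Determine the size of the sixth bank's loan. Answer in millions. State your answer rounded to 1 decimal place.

Each bank lends a fraction (1 − rr) = 0.9377 of the deposit it receives, so Bank 6 receives 50·0.9377^5 and lends 50·0.9377^6 ≈ 33.9902 million.

34.0 million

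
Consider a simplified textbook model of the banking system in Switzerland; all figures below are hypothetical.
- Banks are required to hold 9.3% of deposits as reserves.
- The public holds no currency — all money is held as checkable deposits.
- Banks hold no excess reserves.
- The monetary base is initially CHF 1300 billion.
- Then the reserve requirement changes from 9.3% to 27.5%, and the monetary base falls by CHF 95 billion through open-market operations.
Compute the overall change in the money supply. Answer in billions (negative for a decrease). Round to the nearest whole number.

Before: m₁ = 1 / (0.093) ≈ 10.75269, MB₁ = 1300, so M₁ = 10.75269 × 1300 = 13978.497 billion.
After: m₂ = 1 / (0.275) ≈ 3.63636, MB₂ = 1300 − 95 = 1205, so M₂ = 3.63636 × 1205 = 4381.8138 billion.
ΔM = M₂ − M₁ = 4381.8138 − 13978.497 = -9596.6832 billion.

-9597 billion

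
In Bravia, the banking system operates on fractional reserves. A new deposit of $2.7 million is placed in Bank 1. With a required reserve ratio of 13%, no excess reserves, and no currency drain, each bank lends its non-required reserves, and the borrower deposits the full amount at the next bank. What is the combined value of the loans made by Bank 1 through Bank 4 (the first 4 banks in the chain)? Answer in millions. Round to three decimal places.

Bank i lends (1 − rr)^i of the original deposit: Bank 1 lends 2.7·0.8700 = 2.3490, Bank 2 lends 2.7·0.8700² ≈ 2.0436, and so on.
Summing a geometric series: total = 2.7·[0.8700·(1 − 0.8700^4) / (1 − 0.8700)] ≈ 7.7174 million.

$7.717 million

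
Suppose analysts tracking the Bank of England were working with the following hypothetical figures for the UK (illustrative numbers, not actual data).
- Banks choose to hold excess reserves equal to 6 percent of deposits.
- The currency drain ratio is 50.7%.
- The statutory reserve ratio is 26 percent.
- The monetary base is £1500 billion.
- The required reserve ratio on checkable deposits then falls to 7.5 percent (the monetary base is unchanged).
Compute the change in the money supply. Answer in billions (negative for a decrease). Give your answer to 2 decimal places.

Initially m₁ = (1 + 0.507) / (0.26 + 0.06 + 0.507) ≈ 1.8222491, so M₁ = 1.8222491 × 1500 ≈ 2733.3736 billion.
After the change m₂ = (1 + 0.507) / (0.075 + 0.06 + 0.507) ≈ 2.3473520, so M₂ = 2.3473520 × 1500 = 3521.028 billion.
ΔM = M₂ − M₁ = 3521.028 − 2733.3736 = 787.6544 billion.

£787.65 billion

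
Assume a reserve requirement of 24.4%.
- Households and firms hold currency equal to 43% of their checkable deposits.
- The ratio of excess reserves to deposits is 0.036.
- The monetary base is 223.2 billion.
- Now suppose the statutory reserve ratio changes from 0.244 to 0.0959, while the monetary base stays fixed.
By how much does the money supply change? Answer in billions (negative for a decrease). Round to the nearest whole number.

Initially m₁ = (1 + 0.43) / (0.244 + 0.036 + 0.43) ≈ 2.0141, so M₁ = 2.0141 × 223.2 ≈ 449.5471 billion.
After the change m₂ = (1 + 0.43) / (0.0959 + 0.036 + 0.43) ≈ 2.5449, so M₂ = 2.5449 × 223.2 ≈ 568.0217 billion.
ΔM = M₂ − M₁ = 568.0217 − 449.5471 = 118.4746 billion.

118 billion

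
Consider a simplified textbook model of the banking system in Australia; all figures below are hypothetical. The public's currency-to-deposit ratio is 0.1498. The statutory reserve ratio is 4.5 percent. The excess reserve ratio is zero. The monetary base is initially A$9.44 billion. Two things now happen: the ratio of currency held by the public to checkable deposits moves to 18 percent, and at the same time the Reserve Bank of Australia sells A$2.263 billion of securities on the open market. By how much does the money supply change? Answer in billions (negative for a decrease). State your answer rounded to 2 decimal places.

-18.08 billion

Before: m₁ = (1 + 0.1498) / (0.045 + 0.1498) ≈ 5.9025, MB₁ = 9.44, so M₁ = 5.9025 × 9.44 = 55.7196 billion.
After: m₂ = (1 + 0.18) / (0.045 + 0.18) ≈ 5.2444, MB₂ = 9.44 − 2.263 = 7.177, so M₂ = 5.2444 × 7.177 ≈ 37.6391 billion.
ΔM = M₂ − M₁ = 37.6391 − 55.7196 = -18.0805 billion.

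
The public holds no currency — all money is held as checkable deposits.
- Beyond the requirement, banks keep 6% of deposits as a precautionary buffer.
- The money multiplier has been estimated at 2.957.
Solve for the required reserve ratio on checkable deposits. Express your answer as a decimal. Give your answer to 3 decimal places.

Using m = 2.957. Since m = (1 + c)/(c + rr + e), the denominator satisfies c + rr + e = (1 + c)/m = (1 + 0) / 2.957 ≈ 0.338181.
With c = 0 and e = 0.06, the required reserve ratio on checkable deposits is 0.338181 − 0 − 0.06 = 0.278181.

0.278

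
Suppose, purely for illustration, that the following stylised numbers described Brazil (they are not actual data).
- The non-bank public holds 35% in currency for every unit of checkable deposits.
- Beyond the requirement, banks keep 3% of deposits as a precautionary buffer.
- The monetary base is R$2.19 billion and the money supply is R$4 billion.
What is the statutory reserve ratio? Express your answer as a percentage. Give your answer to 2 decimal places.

35.91%

Using m = M/MB = 4/2.19 ≈ 1.826484. Since m = (1 + c)/(c + rr + e), the denominator satisfies c + rr + e = (1 + c)/m = (1 + 0.35) / 1.826484 ≈ 0.739125.
With c = 0.35 and e = 0.03, the statutory reserve ratio is 0.739125 − 0.35 − 0.03 = 0.359125.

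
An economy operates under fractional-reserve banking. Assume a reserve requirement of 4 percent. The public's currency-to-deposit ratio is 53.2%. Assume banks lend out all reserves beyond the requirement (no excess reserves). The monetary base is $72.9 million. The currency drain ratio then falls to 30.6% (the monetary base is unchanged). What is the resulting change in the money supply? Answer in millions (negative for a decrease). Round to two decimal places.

Initially m₁ = (1 + 0.532) / (0.04 + 0.532) ≈ 2.67832, so M₁ = 2.67832 × 72.9 ≈ 195.2495 million.
After the change m₂ = (1 + 0.306) / (0.04 + 0.306) ≈ 3.77457, so M₂ = 3.77457 × 72.9 ≈ 275.1662 million.
ΔM = M₂ − M₁ = 275.1662 − 195.2495 = 79.9167 million.

$79.92 million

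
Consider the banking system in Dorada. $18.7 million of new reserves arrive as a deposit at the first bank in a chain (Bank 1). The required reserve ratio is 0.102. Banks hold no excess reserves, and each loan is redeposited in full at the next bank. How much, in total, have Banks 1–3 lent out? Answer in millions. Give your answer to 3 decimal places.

Bank i lends (1 − rr)^i of the original deposit: Bank 1 lends 18.7·0.8980 = 16.7926, Bank 2 lends 18.7·0.8980² ≈ 15.0798, and so on.
Summing a geometric series: total = 18.7·[0.8980·(1 − 0.8980^3) / (1 − 0.8980)] ≈ 45.4140 million.

$45.414 million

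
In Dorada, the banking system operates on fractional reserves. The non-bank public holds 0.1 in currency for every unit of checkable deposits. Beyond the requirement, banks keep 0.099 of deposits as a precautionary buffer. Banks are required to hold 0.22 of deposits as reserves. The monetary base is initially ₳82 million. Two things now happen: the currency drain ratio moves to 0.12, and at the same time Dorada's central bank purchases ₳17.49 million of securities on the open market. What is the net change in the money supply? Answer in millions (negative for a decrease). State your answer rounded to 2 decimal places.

Before: m₁ = (1 + 0.1) / (0.22 + 0.099 + 0.1) ≈ 2.62530, MB₁ = 82, so M₁ = 2.62530 × 82 = 215.2746 million.
After: m₂ = (1 + 0.12) / (0.22 + 0.099 + 0.12) ≈ 2.55125, MB₂ = 82 + 17.49 = 99.49, so M₂ = 2.55125 × 99.49 ≈ 253.8239 million.
ΔM = M₂ − M₁ = 253.8239 − 215.2746 = 38.5493 million.

₳38.55 million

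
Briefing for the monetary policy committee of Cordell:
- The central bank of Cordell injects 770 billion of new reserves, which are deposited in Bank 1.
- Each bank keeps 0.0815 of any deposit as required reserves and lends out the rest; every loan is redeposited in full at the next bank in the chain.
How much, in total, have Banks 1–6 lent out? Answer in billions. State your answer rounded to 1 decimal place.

3467.3 billion

Bank i lends (1 − rr)^i of the original deposit: Bank 1 lends 770·0.9185 = 707.2450, Bank 2 lends 770·0.9185² ≈ 649.6045, and so on.
Summing a geometric series: total = 770·[0.9185·(1 − 0.9185^6) / (1 − 0.9185)] ≈ 3467.2587 billion.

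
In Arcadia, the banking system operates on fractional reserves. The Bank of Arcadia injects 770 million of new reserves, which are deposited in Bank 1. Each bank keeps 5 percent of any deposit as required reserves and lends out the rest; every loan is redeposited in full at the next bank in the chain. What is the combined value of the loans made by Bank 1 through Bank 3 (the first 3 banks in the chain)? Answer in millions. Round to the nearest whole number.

Bank i lends (1 − rr)^i of the original deposit: Bank 1 lends 770·0.9500 = 731.5000, Bank 2 lends 770·0.9500² = 694.9250, and so on.
Summing a geometric series: total = 770·[0.9500·(1 − 0.9500^3) / (1 − 0.9500)] ≈ 2086.6037 million.

2087 million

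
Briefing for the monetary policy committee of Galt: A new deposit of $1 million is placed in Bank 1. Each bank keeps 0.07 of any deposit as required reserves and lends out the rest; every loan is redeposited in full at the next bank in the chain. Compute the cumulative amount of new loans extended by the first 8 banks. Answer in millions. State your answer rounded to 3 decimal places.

Bank i lends (1 − rr)^i of the original deposit: Bank 1 lends 1·0.9300 = 0.9300, Bank 2 lends 1·0.9300² = 0.8649, and so on.
Summing a geometric series: total = 1·[0.9300·(1 − 0.9300^8) / (1 − 0.9300)] ≈ 5.8513 million.

$5.851 million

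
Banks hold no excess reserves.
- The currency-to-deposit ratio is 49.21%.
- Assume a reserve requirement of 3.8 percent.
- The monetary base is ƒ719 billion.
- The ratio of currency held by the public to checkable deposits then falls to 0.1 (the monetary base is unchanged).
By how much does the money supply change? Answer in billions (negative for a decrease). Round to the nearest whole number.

Initially m₁ = (1 + 0.4921) / (0.038 + 0.4921) ≈ 2.8148, so M₁ = 2.8148 × 719 = 2023.8412 billion.
After the change m₂ = (1 + 0.1) / (0.038 + 0.1) ≈ 7.9710, so M₂ = 7.9710 × 719 = 5731.149 billion.
ΔM = M₂ − M₁ = 5731.149 − 2023.8412 = 3707.3078 billion.

ƒ3707 billion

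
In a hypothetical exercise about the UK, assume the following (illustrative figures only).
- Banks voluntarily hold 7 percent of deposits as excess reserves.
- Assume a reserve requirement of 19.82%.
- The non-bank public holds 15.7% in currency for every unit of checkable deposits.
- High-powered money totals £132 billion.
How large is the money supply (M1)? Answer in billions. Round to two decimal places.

The money multiplier is m = (1 + c) / (rr + e + c) = (1 + 0.157) / (0.1982 + 0.07 + 0.157) ≈ 2.721072.
So M = m × MB = 2.721072 × 132 ≈ 359.1815 billion.

£359.18 billion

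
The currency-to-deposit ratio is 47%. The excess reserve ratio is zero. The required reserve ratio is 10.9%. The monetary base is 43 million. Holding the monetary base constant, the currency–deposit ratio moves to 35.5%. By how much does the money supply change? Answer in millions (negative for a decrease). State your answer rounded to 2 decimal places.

Initially m₁ = (1 + 0.47) / (0.109 + 0.47) ≈ 2.53886, so M₁ = 2.53886 × 43 ≈ 109.171 million.
After the change m₂ = (1 + 0.355) / (0.109 + 0.355) ≈ 2.92026, so M₂ = 2.92026 × 43 ≈ 125.5712 million.
ΔM = M₂ − M₁ = 125.5712 − 109.171 = 16.4002 million.

16.40 million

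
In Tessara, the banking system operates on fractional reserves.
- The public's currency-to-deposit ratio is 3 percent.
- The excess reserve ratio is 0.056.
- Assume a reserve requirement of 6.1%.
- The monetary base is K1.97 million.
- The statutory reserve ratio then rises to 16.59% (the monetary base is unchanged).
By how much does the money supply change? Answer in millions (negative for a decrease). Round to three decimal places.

-5.748 million

Initially m₁ = (1 + 0.03) / (0.061 + 0.056 + 0.03) ≈ 7.00680, so M₁ = 7.00680 × 1.97 ≈ 13.8034 million.
After the change m₂ = (1 + 0.03) / (0.1659 + 0.056 + 0.03) ≈ 4.08892, so M₂ = 4.08892 × 1.97 ≈ 8.0552 million.
ΔM = M₂ − M₁ = 8.0552 − 13.8034 = -5.7482 million.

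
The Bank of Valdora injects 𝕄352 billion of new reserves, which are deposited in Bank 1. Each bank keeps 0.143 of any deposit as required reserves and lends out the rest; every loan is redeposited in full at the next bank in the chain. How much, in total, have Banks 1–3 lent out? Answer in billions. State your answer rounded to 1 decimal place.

𝕄781.7 billion

Bank i lends (1 − rr)^i of the original deposit: Bank 1 lends 352·0.8570 = 301.6640, Bank 2 lends 352·0.8570² ≈ 258.5260, and so on.
Summing a geometric series: total = 352·[0.8570·(1 − 0.8570^3) / (1 − 0.8570)] ≈ 781.7469 billion.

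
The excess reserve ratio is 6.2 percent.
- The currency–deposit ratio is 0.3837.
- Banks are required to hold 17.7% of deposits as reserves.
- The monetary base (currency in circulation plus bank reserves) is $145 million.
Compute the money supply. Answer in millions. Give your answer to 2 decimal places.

The money multiplier is m = (1 + c) / (rr + e + c) = (1 + 0.3837) / (0.177 + 0.062 + 0.3837) ≈ 2.222097.
So M = m × MB = 2.222097 × 145 ≈ 322.2041 million.

$322.20 million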